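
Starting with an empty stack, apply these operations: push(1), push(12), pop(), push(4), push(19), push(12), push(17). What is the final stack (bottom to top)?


push(1) -> [1]
push(12) -> [1, 12]
pop() returns 12 -> [1]
push(4) -> [1, 4]
push(19) -> [1, 4, 19]
push(12) -> [1, 4, 19, 12]
push(17) -> [1, 4, 19, 12, 17]
Final stack (bottom to top): [1, 4, 19, 12, 17]


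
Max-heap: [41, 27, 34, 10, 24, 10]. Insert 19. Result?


Append 19: [41, 27, 34, 10, 24, 10, 19]
Bubble up: no swaps needed
Result: [41, 27, 34, 10, 24, 10, 19]


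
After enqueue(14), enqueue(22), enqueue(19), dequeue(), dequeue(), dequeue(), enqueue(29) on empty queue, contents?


enqueue(14) -> [14]
enqueue(22) -> [14, 22]
enqueue(19) -> [14, 22, 19]
dequeue() returns 14 -> [22, 19]
dequeue() returns 22 -> [19]
dequeue() returns 19 -> []
enqueue(29) -> [29]
Final queue (front to back): [29]


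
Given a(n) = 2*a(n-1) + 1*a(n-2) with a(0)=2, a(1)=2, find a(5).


Build bottom-up:
...a(3)=14, a(4)=34, a(5)=2*34+1*14=82


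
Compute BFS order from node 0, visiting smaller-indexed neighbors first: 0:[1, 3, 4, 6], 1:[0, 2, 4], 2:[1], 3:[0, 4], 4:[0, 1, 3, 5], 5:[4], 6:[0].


BFS queue: start with [0]
Visit order: [0, 1, 3, 4, 6, 2, 5]


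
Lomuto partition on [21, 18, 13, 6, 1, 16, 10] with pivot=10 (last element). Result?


Elements <= 10 go left of pivot.
Result: [6, 1, 10, 21, 18, 16, 13], pivot at index 2


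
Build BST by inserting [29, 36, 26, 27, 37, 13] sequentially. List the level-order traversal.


Root = 29; build tree by BST insertion.
Level-Order traversal: [29, 26, 36, 13, 27, 37]


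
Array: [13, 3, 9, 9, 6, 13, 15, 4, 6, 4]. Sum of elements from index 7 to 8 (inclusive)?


Prefix sums: [0, 13, 16, 25, 34, 40, 53, 68, 72, 78, 82]
Sum[7..8] = prefix[9] - prefix[7] = 78 - 68 = 10


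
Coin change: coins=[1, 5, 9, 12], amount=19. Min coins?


dp[0]=0; dp[i]=1+min(dp[i-c] for c in coins)
...dp[14]=2, dp[15]=3, dp[16]=4, dp[17]=2, dp[18]=2, dp[19]=3
Minimum coins for 19 = 3


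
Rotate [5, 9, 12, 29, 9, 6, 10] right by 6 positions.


Right rotate by 6: [9, 12, 29, 9, 6, 10, 5]


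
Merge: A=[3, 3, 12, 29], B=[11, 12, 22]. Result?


Compare heads, take smaller each step.
Merged: [3, 3, 11, 12, 12, 22, 29]


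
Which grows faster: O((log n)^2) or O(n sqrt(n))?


polylogarithmic grows slower than n^1.5
O((log n)^2) is asymptotically smaller; O(n sqrt(n)) grows faster


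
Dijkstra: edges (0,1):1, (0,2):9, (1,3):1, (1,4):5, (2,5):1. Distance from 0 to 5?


Dijkstra from 0:
Distances: {0: 0, 1: 1, 2: 9, 3: 2, 4: 6, 5: 10}
Shortest distance to 5 = 10, path = [0, 2, 5]


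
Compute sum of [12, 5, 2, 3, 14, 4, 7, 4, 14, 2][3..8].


Prefix sums: [0, 12, 17, 19, 22, 36, 40, 47, 51, 65, 67]
Sum[3..8] = prefix[9] - prefix[3] = 65 - 19 = 46


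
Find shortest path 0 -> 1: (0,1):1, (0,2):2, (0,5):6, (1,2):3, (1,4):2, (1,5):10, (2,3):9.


Dijkstra from 0:
Distances: {0: 0, 1: 1, 2: 2, 3: 11, 4: 3, 5: 6}
Shortest distance to 1 = 1, path = [0, 1]


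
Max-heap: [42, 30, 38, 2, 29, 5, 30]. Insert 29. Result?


Append 29: [42, 30, 38, 2, 29, 5, 30, 29]
Bubble up: swap idx 7(29) with idx 3(2)
Result: [42, 30, 38, 29, 29, 5, 30, 2]


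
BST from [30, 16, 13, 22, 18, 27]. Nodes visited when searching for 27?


BST root = 30
Search for 27: compare at each node
Path: [30, 16, 22, 27]


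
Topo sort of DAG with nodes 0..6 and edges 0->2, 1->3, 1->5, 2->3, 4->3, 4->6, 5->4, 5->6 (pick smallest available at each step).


Kahn's algorithm, process smallest node first
Order: [0, 1, 2, 5, 4, 3, 6]


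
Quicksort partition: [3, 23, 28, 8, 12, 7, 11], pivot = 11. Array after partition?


Elements <= 11 go left of pivot.
Result: [3, 8, 7, 11, 12, 28, 23], pivot at index 3


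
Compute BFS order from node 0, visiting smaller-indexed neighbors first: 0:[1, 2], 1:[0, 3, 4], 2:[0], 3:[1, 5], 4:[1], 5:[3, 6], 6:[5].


BFS queue: start with [0]
Visit order: [0, 1, 2, 3, 4, 5, 6]


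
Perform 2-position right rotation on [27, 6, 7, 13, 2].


Right rotate by 2: [13, 2, 27, 6, 7]


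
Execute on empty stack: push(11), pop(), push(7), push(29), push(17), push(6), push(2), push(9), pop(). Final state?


push(11) -> [11]
pop() returns 11 -> []
push(7) -> [7]
push(29) -> [7, 29]
push(17) -> [7, 29, 17]
push(6) -> [7, 29, 17, 6]
push(2) -> [7, 29, 17, 6, 2]
push(9) -> [7, 29, 17, 6, 2, 9]
pop() returns 9 -> [7, 29, 17, 6, 2]
Final stack (bottom to top): [7, 29, 17, 6, 2]


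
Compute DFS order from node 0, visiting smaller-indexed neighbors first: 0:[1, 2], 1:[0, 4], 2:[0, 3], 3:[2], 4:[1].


DFS stack-based: start with [0]
Visit order: [0, 1, 4, 2, 3]


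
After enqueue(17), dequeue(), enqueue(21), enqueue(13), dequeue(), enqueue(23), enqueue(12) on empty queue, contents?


enqueue(17) -> [17]
dequeue() returns 17 -> []
enqueue(21) -> [21]
enqueue(13) -> [21, 13]
dequeue() returns 21 -> [13]
enqueue(23) -> [13, 23]
enqueue(12) -> [13, 23, 12]
Final queue (front to back): [13, 23, 12]


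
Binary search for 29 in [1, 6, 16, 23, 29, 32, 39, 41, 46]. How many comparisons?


Search for 29:
[0,8] mid=4 arr[4]=29
Total: 1 comparisons


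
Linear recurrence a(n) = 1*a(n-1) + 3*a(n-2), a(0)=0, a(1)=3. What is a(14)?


Build bottom-up:
...a(12)=18480, a(13)=42627, a(14)=1*42627+3*18480=98067


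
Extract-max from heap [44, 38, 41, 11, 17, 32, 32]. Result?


Max = 44
Replace root with last, heapify down
Resulting heap: [41, 38, 32, 11, 17, 32]


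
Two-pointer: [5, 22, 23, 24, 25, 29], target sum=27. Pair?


Two pointers: lo=0, hi=5
Found pair: (5, 22) summing to 27


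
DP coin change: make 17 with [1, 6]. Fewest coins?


dp[0]=0; dp[i]=1+min(dp[i-c] for c in coins)
...dp[12]=2, dp[13]=3, dp[14]=4, dp[15]=5, dp[16]=6, dp[17]=7
Minimum coins for 17 = 7


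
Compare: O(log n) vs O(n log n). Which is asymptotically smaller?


logarithmic grows slower than linearithmic
O(log n) is asymptotically smaller; O(n log n) grows faster


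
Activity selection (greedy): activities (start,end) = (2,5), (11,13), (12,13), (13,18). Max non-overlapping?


Greedy: pick earliest-ending, then skip overlaps.
Selected (3 activities): [(2, 5), (11, 13), (13, 18)]


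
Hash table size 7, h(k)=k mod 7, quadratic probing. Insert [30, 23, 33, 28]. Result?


Insertions: 30->slot 2; 23->slot 3; 33->slot 5; 28->slot 0
Table: [28, None, 30, 23, None, 33, None]


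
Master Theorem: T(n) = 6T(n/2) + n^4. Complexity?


a=6, b=2, c=4. log_2(6)=2.585 < c=4. Case 3: O(n^c) = O(n^4)
Complexity: O(n^4)


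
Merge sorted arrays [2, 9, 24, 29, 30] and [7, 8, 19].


Compare heads, take smaller each step.
Merged: [2, 7, 8, 9, 19, 24, 29, 30]


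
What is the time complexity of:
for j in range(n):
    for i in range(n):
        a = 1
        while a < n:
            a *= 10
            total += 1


Per nesting level: O(n) * O(n) * O(log n) = O(n^2 log n)
Complexity: O(n^2 log n)


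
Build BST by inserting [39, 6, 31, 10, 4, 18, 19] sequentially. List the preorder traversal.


Root = 39; build tree by BST insertion.
Preorder traversal: [39, 6, 4, 31, 10, 18, 19]


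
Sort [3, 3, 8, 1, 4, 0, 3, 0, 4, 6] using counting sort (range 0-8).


Count array: [2, 1, 0, 3, 2, 0, 1, 0, 1]
Reconstruct: [0, 0, 1, 3, 3, 3, 4, 4, 6, 8]


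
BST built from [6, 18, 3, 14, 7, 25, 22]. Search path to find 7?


BST root = 6
Search for 7: compare at each node
Path: [6, 18, 14, 7]


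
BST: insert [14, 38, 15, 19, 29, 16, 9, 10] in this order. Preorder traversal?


Root = 14; build tree by BST insertion.
Preorder traversal: [14, 9, 10, 38, 15, 19, 16, 29]


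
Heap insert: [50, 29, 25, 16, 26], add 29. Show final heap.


Append 29: [50, 29, 25, 16, 26, 29]
Bubble up: swap idx 5(29) with idx 2(25)
Result: [50, 29, 29, 16, 26, 25]


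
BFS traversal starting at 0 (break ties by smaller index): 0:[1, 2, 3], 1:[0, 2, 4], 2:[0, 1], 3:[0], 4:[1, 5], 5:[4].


BFS queue: start with [0]
Visit order: [0, 1, 2, 3, 4, 5]


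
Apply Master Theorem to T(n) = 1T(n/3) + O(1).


a=1, b=3, c=0. log_3(1)=0 = c=0. Case 2: O(n^c log n) = O(log n)
Complexity: O(log n)


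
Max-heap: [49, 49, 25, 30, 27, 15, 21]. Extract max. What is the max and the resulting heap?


Max = 49
Replace root with last, heapify down
Resulting heap: [49, 30, 25, 21, 27, 15]


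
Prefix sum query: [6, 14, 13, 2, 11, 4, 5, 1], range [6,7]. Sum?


Prefix sums: [0, 6, 20, 33, 35, 46, 50, 55, 56]
Sum[6..7] = prefix[8] - prefix[6] = 56 - 50 = 6


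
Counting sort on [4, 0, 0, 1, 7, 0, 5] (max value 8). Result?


Count array: [3, 1, 0, 0, 1, 1, 0, 1, 0]
Reconstruct: [0, 0, 0, 1, 4, 5, 7]


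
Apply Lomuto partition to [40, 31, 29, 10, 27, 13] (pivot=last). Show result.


Elements <= 13 go left of pivot.
Result: [10, 13, 29, 40, 27, 31], pivot at index 1


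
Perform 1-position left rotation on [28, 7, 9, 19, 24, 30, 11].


Left rotate by 1: [7, 9, 19, 24, 30, 11, 28]


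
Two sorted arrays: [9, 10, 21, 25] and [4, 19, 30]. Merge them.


Compare heads, take smaller each step.
Merged: [4, 9, 10, 19, 21, 25, 30]


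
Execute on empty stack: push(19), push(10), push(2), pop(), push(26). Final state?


push(19) -> [19]
push(10) -> [19, 10]
push(2) -> [19, 10, 2]
pop() returns 2 -> [19, 10]
push(26) -> [19, 10, 26]
Final stack (bottom to top): [19, 10, 26]


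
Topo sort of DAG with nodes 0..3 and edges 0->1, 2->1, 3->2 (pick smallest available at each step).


Kahn's algorithm, process smallest node first
Order: [0, 3, 2, 1]


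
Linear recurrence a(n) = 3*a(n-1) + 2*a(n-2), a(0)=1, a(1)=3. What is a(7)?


Build bottom-up:
...a(5)=495, a(6)=1763, a(7)=3*1763+2*495=6279


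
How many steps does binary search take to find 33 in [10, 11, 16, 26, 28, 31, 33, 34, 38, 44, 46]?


Search for 33:
[0,10] mid=5 arr[5]=31
[6,10] mid=8 arr[8]=38
[6,7] mid=6 arr[6]=33
Total: 3 comparisons


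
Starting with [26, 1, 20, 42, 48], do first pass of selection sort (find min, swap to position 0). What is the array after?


After one pass: [1, 26, 20, 42, 48]


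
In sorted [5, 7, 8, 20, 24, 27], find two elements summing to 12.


Two pointers: lo=0, hi=5
Found pair: (5, 7) summing to 12


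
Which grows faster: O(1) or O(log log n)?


constant grows slower than double-logarithmic
O(1) is asymptotically smaller; O(log log n) grows faster


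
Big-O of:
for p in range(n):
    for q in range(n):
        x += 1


Per nesting level: O(n) * O(n) = O(n^2)
Complexity: O(n^2)


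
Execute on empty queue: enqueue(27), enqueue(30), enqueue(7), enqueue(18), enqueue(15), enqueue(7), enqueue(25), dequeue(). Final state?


enqueue(27) -> [27]
enqueue(30) -> [27, 30]
enqueue(7) -> [27, 30, 7]
enqueue(18) -> [27, 30, 7, 18]
enqueue(15) -> [27, 30, 7, 18, 15]
enqueue(7) -> [27, 30, 7, 18, 15, 7]
enqueue(25) -> [27, 30, 7, 18, 15, 7, 25]
dequeue() returns 27 -> [30, 7, 18, 15, 7, 25]
Final queue (front to back): [30, 7, 18, 15, 7, 25]


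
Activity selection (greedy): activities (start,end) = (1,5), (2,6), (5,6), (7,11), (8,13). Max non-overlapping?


Greedy: pick earliest-ending, then skip overlaps.
Selected (3 activities): [(1, 5), (5, 6), (7, 11)]


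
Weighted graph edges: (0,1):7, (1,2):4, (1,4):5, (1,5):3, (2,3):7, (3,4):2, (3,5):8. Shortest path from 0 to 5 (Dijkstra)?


Dijkstra from 0:
Distances: {0: 0, 1: 7, 2: 11, 3: 14, 4: 12, 5: 10}
Shortest distance to 5 = 10, path = [0, 1, 5]


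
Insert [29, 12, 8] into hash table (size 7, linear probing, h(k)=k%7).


Insertions: 29->slot 1; 12->slot 5; 8->slot 2
Table: [None, 29, 8, None, None, 12, None]


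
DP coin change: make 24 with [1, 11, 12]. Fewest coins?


dp[0]=0; dp[i]=1+min(dp[i-c] for c in coins)
...dp[19]=8, dp[20]=9, dp[21]=10, dp[22]=2, dp[23]=2, dp[24]=2
Minimum coins for 24 = 2


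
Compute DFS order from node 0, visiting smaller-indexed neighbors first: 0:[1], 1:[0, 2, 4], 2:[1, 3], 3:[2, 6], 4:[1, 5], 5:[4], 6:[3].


DFS stack-based: start with [0]
Visit order: [0, 1, 2, 3, 6, 4, 5]


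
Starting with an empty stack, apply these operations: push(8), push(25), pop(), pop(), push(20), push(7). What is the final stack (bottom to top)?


push(8) -> [8]
push(25) -> [8, 25]
pop() returns 25 -> [8]
pop() returns 8 -> []
push(20) -> [20]
push(7) -> [20, 7]
Final stack (bottom to top): [20, 7]


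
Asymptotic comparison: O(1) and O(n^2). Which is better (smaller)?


constant grows slower than quadratic
O(1) is asymptotically smaller; O(n^2) grows faster


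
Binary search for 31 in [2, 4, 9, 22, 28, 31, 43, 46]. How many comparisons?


Search for 31:
[0,7] mid=3 arr[3]=22
[4,7] mid=5 arr[5]=31
Total: 2 comparisons


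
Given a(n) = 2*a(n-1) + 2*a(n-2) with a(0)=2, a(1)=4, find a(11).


Build bottom-up:
...a(9)=13376, a(10)=36544, a(11)=2*36544+2*13376=99840


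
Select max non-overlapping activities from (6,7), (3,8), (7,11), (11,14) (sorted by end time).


Greedy: pick earliest-ending, then skip overlaps.
Selected (3 activities): [(6, 7), (7, 11), (11, 14)]


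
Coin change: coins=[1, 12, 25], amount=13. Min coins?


dp[0]=0; dp[i]=1+min(dp[i-c] for c in coins)
...dp[8]=8, dp[9]=9, dp[10]=10, dp[11]=11, dp[12]=1, dp[13]=2
Minimum coins for 13 = 2


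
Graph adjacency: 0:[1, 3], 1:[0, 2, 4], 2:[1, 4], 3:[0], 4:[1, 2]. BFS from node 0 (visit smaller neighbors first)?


BFS queue: start with [0]
Visit order: [0, 1, 3, 2, 4]


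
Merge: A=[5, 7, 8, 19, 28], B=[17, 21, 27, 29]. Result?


Compare heads, take smaller each step.
Merged: [5, 7, 8, 17, 19, 21, 27, 28, 29]


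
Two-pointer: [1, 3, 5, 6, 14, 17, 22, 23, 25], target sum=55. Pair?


Two pointers: lo=0, hi=8
No pair sums to 55


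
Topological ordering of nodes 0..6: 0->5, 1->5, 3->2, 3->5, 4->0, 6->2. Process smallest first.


Kahn's algorithm, process smallest node first
Order: [1, 3, 4, 0, 5, 6, 2]


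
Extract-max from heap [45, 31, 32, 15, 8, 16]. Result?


Max = 45
Replace root with last, heapify down
Resulting heap: [32, 31, 16, 15, 8]


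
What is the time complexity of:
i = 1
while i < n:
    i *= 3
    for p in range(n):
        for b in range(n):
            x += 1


Per nesting level: O(log n) * O(n) * O(n) = O(n^2 log n)
Complexity: O(n^2 log n)


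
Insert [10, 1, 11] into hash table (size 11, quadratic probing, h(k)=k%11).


Insertions: 10->slot 10; 1->slot 1; 11->slot 0
Table: [11, 1, None, None, None, None, None, None, None, None, 10]


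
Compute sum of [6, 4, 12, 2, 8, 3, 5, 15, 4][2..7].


Prefix sums: [0, 6, 10, 22, 24, 32, 35, 40, 55, 59]
Sum[2..7] = prefix[8] - prefix[2] = 55 - 10 = 45


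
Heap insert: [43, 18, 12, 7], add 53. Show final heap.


Append 53: [43, 18, 12, 7, 53]
Bubble up: swap idx 4(53) with idx 1(18); swap idx 1(53) with idx 0(43)
Result: [53, 43, 12, 7, 18]


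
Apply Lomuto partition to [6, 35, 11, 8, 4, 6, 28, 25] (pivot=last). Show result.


Elements <= 25 go left of pivot.
Result: [6, 11, 8, 4, 6, 25, 28, 35], pivot at index 5


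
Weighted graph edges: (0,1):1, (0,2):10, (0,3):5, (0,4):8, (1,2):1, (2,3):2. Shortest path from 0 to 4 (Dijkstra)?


Dijkstra from 0:
Distances: {0: 0, 1: 1, 2: 2, 3: 4, 4: 8}
Shortest distance to 4 = 8, path = [0, 4]


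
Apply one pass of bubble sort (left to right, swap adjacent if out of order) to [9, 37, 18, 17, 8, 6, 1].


After one pass: [9, 18, 17, 8, 6, 1, 37]


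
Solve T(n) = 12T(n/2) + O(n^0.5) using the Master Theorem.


a=12, b=2, c=0.5. log_2(12)=3.585 > c=0.5. Case 1: O(n^log_b(a)) = O(n^3.585)
Complexity: O(n^3.585)


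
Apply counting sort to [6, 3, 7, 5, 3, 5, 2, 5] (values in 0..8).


Count array: [0, 0, 1, 2, 0, 3, 1, 1, 0]
Reconstruct: [2, 3, 3, 5, 5, 5, 6, 7]


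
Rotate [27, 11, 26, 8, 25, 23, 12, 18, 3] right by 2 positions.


Right rotate by 2: [18, 3, 27, 11, 26, 8, 25, 23, 12]


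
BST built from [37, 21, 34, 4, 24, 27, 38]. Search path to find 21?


BST root = 37
Search for 21: compare at each node
Path: [37, 21]


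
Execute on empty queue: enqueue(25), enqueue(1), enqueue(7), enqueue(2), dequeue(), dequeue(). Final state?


enqueue(25) -> [25]
enqueue(1) -> [25, 1]
enqueue(7) -> [25, 1, 7]
enqueue(2) -> [25, 1, 7, 2]
dequeue() returns 25 -> [1, 7, 2]
dequeue() returns 1 -> [7, 2]
Final queue (front to back): [7, 2]


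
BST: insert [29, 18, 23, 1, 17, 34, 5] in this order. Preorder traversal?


Root = 29; build tree by BST insertion.
Preorder traversal: [29, 18, 1, 17, 5, 23, 34]


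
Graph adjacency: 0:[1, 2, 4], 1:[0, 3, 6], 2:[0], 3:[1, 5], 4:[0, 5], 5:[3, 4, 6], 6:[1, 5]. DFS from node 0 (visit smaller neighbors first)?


DFS stack-based: start with [0]
Visit order: [0, 1, 3, 5, 4, 6, 2]


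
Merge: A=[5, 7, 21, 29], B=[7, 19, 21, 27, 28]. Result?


Compare heads, take smaller each step.
Merged: [5, 7, 7, 19, 21, 21, 27, 28, 29]


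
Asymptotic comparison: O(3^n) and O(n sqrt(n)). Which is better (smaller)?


n^1.5 grows slower than exponential (base 3)
O(n sqrt(n)) is asymptotically smaller; O(3^n) grows faster


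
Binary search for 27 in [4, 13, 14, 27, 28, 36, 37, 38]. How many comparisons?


Search for 27:
[0,7] mid=3 arr[3]=27
Total: 1 comparisons


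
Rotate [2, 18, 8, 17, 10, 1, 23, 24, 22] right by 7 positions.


Right rotate by 7: [8, 17, 10, 1, 23, 24, 22, 2, 18]


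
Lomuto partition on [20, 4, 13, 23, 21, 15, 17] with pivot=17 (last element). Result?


Elements <= 17 go left of pivot.
Result: [4, 13, 15, 17, 21, 20, 23], pivot at index 3


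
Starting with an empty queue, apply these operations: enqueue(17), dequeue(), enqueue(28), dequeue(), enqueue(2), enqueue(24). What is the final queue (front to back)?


enqueue(17) -> [17]
dequeue() returns 17 -> []
enqueue(28) -> [28]
dequeue() returns 28 -> []
enqueue(2) -> [2]
enqueue(24) -> [2, 24]
Final queue (front to back): [2, 24]


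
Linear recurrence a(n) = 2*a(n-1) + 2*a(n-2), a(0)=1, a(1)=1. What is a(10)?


Build bottom-up:
...a(8)=1552, a(9)=4240, a(10)=2*4240+2*1552=11584


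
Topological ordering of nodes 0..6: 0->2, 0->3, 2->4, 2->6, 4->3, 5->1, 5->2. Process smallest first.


Kahn's algorithm, process smallest node first
Order: [0, 5, 1, 2, 4, 3, 6]


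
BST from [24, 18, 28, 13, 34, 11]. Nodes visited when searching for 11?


BST root = 24
Search for 11: compare at each node
Path: [24, 18, 13, 11]


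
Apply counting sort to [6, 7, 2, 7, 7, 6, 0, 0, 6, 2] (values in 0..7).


Count array: [2, 0, 2, 0, 0, 0, 3, 3]
Reconstruct: [0, 0, 2, 2, 6, 6, 6, 7, 7, 7]


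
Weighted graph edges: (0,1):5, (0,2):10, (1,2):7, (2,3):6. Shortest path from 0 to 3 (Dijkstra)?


Dijkstra from 0:
Distances: {0: 0, 1: 5, 2: 10, 3: 16}
Shortest distance to 3 = 16, path = [0, 2, 3]


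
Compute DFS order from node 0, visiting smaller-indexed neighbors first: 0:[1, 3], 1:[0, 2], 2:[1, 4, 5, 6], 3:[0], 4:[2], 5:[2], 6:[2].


DFS stack-based: start with [0]
Visit order: [0, 1, 2, 4, 5, 6, 3]


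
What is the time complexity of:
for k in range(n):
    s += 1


Per nesting level: O(n) = O(n)
Complexity: O(n)


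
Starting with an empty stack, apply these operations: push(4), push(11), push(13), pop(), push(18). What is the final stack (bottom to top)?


push(4) -> [4]
push(11) -> [4, 11]
push(13) -> [4, 11, 13]
pop() returns 13 -> [4, 11]
push(18) -> [4, 11, 18]
Final stack (bottom to top): [4, 11, 18]


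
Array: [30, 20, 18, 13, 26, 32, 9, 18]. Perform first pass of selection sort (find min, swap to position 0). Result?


After one pass: [9, 20, 18, 13, 26, 32, 30, 18]


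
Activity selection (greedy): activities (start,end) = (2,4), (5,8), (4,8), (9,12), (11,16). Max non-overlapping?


Greedy: pick earliest-ending, then skip overlaps.
Selected (3 activities): [(2, 4), (5, 8), (9, 12)]


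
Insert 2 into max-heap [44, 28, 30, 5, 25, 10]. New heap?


Append 2: [44, 28, 30, 5, 25, 10, 2]
Bubble up: no swaps needed
Result: [44, 28, 30, 5, 25, 10, 2]


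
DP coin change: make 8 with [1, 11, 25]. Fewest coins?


dp[0]=0; dp[i]=1+min(dp[i-c] for c in coins)
...dp[3]=3, dp[4]=4, dp[5]=5, dp[6]=6, dp[7]=7, dp[8]=8
Minimum coins for 8 = 8


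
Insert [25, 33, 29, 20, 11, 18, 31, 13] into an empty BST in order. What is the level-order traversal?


Root = 25; build tree by BST insertion.
Level-Order traversal: [25, 20, 33, 11, 29, 18, 31, 13]


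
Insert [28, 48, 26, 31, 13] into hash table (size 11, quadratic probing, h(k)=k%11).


Insertions: 28->slot 6; 48->slot 4; 26->slot 5; 31->slot 9; 13->slot 2
Table: [None, None, 13, None, 48, 26, 28, None, None, 31, None]


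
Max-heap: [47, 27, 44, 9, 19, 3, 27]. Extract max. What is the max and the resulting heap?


Max = 47
Replace root with last, heapify down
Resulting heap: [44, 27, 27, 9, 19, 3]


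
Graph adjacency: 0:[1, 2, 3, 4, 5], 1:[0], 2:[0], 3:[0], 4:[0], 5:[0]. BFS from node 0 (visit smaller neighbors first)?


BFS queue: start with [0]
Visit order: [0, 1, 2, 3, 4, 5]


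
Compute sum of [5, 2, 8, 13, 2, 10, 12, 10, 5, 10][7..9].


Prefix sums: [0, 5, 7, 15, 28, 30, 40, 52, 62, 67, 77]
Sum[7..9] = prefix[10] - prefix[7] = 77 - 52 = 25


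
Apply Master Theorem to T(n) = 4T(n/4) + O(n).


a=4, b=4, c=1. log_4(4)=1 = c=1. Case 2: O(n^c log n) = O(n log n)
Complexity: O(n log n)


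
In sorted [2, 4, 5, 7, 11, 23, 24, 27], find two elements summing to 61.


Two pointers: lo=0, hi=7
No pair sums to 61


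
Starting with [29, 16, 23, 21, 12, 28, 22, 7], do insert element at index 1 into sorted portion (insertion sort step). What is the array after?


After one pass: [16, 29, 23, 21, 12, 28, 22, 7]


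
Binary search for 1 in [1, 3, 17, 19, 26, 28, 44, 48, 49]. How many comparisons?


Search for 1:
[0,8] mid=4 arr[4]=26
[0,3] mid=1 arr[1]=3
[0,0] mid=0 arr[0]=1
Total: 3 comparisons


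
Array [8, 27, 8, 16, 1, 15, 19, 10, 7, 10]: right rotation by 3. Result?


Right rotate by 3: [10, 7, 10, 8, 27, 8, 16, 1, 15, 19]


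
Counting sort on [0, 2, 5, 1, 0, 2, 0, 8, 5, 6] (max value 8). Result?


Count array: [3, 1, 2, 0, 0, 2, 1, 0, 1]
Reconstruct: [0, 0, 0, 1, 2, 2, 5, 5, 6, 8]


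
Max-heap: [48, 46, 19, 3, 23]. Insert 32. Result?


Append 32: [48, 46, 19, 3, 23, 32]
Bubble up: swap idx 5(32) with idx 2(19)
Result: [48, 46, 32, 3, 23, 19]


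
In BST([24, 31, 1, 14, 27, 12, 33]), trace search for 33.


BST root = 24
Search for 33: compare at each node
Path: [24, 31, 33]


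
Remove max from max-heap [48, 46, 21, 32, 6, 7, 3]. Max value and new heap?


Max = 48
Replace root with last, heapify down
Resulting heap: [46, 32, 21, 3, 6, 7]


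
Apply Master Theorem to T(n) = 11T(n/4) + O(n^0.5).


a=11, b=4, c=0.5. log_4(11)=1.730 > c=0.5. Case 1: O(n^log_b(a)) = O(n^1.730)
Complexity: O(n^1.730)


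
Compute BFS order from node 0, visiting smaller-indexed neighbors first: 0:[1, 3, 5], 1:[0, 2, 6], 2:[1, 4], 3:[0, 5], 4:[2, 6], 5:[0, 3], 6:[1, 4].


BFS queue: start with [0]
Visit order: [0, 1, 3, 5, 2, 6, 4]


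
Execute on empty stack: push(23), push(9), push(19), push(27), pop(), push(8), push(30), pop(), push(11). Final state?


push(23) -> [23]
push(9) -> [23, 9]
push(19) -> [23, 9, 19]
push(27) -> [23, 9, 19, 27]
pop() returns 27 -> [23, 9, 19]
push(8) -> [23, 9, 19, 8]
push(30) -> [23, 9, 19, 8, 30]
pop() returns 30 -> [23, 9, 19, 8]
push(11) -> [23, 9, 19, 8, 11]
Final stack (bottom to top): [23, 9, 19, 8, 11]


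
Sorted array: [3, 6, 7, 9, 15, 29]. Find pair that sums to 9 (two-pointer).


Two pointers: lo=0, hi=5
Found pair: (3, 6) summing to 9


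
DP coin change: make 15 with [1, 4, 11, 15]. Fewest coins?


dp[0]=0; dp[i]=1+min(dp[i-c] for c in coins)
...dp[10]=4, dp[11]=1, dp[12]=2, dp[13]=3, dp[14]=4, dp[15]=1
Minimum coins for 15 = 1


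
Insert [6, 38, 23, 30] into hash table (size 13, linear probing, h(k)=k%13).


Insertions: 6->slot 6; 38->slot 12; 23->slot 10; 30->slot 4
Table: [None, None, None, None, 30, None, 6, None, None, None, 23, None, 38]


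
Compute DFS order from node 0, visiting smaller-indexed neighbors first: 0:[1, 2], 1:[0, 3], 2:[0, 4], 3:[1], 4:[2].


DFS stack-based: start with [0]
Visit order: [0, 1, 3, 2, 4]


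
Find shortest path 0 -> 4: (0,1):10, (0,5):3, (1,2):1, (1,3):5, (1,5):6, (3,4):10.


Dijkstra from 0:
Distances: {0: 0, 1: 9, 2: 10, 3: 14, 4: 24, 5: 3}
Shortest distance to 4 = 24, path = [0, 5, 1, 3, 4]


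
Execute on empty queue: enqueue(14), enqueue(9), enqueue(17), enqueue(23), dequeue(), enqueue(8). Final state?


enqueue(14) -> [14]
enqueue(9) -> [14, 9]
enqueue(17) -> [14, 9, 17]
enqueue(23) -> [14, 9, 17, 23]
dequeue() returns 14 -> [9, 17, 23]
enqueue(8) -> [9, 17, 23, 8]
Final queue (front to back): [9, 17, 23, 8]


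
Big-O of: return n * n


Analysis: constant-time operation, no loop
Complexity: O(1)


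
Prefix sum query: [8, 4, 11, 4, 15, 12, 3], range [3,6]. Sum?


Prefix sums: [0, 8, 12, 23, 27, 42, 54, 57]
Sum[3..6] = prefix[7] - prefix[3] = 57 - 23 = 34


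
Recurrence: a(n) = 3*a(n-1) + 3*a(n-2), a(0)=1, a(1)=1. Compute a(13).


Build bottom-up:
...a(11)=909306, a(12)=3447441, a(13)=3*3447441+3*909306=13070241


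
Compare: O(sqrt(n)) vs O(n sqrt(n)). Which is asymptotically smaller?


sublinear grows slower than n^1.5
O(sqrt(n)) is asymptotically smaller; O(n sqrt(n)) grows faster


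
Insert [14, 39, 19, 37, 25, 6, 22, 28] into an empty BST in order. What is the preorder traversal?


Root = 14; build tree by BST insertion.
Preorder traversal: [14, 6, 39, 19, 37, 25, 22, 28]


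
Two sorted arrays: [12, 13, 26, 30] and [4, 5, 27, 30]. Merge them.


Compare heads, take smaller each step.
Merged: [4, 5, 12, 13, 26, 27, 30, 30]


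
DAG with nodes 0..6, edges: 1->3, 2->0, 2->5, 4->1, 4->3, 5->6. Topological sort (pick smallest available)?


Kahn's algorithm, process smallest node first
Order: [2, 0, 4, 1, 3, 5, 6]


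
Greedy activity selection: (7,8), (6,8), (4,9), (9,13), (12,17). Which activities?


Greedy: pick earliest-ending, then skip overlaps.
Selected (2 activities): [(7, 8), (9, 13)]


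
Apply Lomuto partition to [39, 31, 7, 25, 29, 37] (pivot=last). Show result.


Elements <= 37 go left of pivot.
Result: [31, 7, 25, 29, 37, 39], pivot at index 4


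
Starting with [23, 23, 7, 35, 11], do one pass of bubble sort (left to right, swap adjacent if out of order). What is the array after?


After one pass: [23, 7, 23, 11, 35]


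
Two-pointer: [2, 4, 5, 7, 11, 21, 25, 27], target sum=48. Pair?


Two pointers: lo=0, hi=7
Found pair: (21, 27) summing to 48


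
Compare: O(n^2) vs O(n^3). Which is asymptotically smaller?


quadratic grows slower than cubic
O(n^2) is asymptotically smaller; O(n^3) grows faster


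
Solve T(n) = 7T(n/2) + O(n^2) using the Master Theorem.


a=7, b=2, c=2. log_2(7)=2.807 > c=2. Case 1: O(n^log_b(a)) = O(n^2.807)
Complexity: O(n^2.807)


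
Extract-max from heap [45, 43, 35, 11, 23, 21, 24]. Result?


Max = 45
Replace root with last, heapify down
Resulting heap: [43, 24, 35, 11, 23, 21]


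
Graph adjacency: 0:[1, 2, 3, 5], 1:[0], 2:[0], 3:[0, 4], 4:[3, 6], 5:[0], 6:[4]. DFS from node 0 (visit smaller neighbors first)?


DFS stack-based: start with [0]
Visit order: [0, 1, 2, 3, 4, 6, 5]


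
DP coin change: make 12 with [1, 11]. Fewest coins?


dp[0]=0; dp[i]=1+min(dp[i-c] for c in coins)
...dp[7]=7, dp[8]=8, dp[9]=9, dp[10]=10, dp[11]=1, dp[12]=2
Minimum coins for 12 = 2


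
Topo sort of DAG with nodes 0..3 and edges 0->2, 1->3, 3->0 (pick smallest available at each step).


Kahn's algorithm, process smallest node first
Order: [1, 3, 0, 2]


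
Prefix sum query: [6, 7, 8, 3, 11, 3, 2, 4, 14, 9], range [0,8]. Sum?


Prefix sums: [0, 6, 13, 21, 24, 35, 38, 40, 44, 58, 67]
Sum[0..8] = prefix[9] - prefix[0] = 58 - 0 = 58


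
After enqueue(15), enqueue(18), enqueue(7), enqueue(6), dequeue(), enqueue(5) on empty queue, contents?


enqueue(15) -> [15]
enqueue(18) -> [15, 18]
enqueue(7) -> [15, 18, 7]
enqueue(6) -> [15, 18, 7, 6]
dequeue() returns 15 -> [18, 7, 6]
enqueue(5) -> [18, 7, 6, 5]
Final queue (front to back): [18, 7, 6, 5]


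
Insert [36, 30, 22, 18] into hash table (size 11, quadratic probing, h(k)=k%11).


Insertions: 36->slot 3; 30->slot 8; 22->slot 0; 18->slot 7
Table: [22, None, None, 36, None, None, None, 18, 30, None, None]


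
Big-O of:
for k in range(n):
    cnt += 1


Per nesting level: O(n) = O(n)
Complexity: O(n)


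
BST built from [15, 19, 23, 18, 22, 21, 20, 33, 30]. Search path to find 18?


BST root = 15
Search for 18: compare at each node
Path: [15, 19, 18]


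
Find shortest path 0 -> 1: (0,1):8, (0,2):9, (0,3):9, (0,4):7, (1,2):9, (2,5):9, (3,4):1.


Dijkstra from 0:
Distances: {0: 0, 1: 8, 2: 9, 3: 8, 4: 7, 5: 18}
Shortest distance to 1 = 8, path = [0, 1]


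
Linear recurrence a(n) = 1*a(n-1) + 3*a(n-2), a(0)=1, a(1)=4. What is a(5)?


Build bottom-up:
...a(3)=19, a(4)=40, a(5)=1*40+3*19=97


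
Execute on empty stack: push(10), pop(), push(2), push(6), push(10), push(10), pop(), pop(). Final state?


push(10) -> [10]
pop() returns 10 -> []
push(2) -> [2]
push(6) -> [2, 6]
push(10) -> [2, 6, 10]
push(10) -> [2, 6, 10, 10]
pop() returns 10 -> [2, 6, 10]
pop() returns 10 -> [2, 6]
Final stack (bottom to top): [2, 6]


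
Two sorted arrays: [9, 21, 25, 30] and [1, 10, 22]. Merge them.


Compare heads, take smaller each step.
Merged: [1, 9, 10, 21, 22, 25, 30]


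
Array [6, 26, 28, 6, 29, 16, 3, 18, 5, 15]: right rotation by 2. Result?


Right rotate by 2: [5, 15, 6, 26, 28, 6, 29, 16, 3, 18]


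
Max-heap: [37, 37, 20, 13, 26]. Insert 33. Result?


Append 33: [37, 37, 20, 13, 26, 33]
Bubble up: swap idx 5(33) with idx 2(20)
Result: [37, 37, 33, 13, 26, 20]


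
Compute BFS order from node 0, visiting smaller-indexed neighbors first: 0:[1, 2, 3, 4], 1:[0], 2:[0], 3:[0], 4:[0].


BFS queue: start with [0]
Visit order: [0, 1, 2, 3, 4]


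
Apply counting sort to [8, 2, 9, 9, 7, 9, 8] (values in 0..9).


Count array: [0, 0, 1, 0, 0, 0, 0, 1, 2, 3]
Reconstruct: [2, 7, 8, 8, 9, 9, 9]


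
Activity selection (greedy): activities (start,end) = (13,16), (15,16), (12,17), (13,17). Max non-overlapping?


Greedy: pick earliest-ending, then skip overlaps.
Selected (1 activities): [(13, 16)]


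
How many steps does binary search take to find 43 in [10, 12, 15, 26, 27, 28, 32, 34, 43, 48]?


Search for 43:
[0,9] mid=4 arr[4]=27
[5,9] mid=7 arr[7]=34
[8,9] mid=8 arr[8]=43
Total: 3 comparisons


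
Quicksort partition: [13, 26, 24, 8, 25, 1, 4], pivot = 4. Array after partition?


Elements <= 4 go left of pivot.
Result: [1, 4, 24, 8, 25, 13, 26], pivot at index 1


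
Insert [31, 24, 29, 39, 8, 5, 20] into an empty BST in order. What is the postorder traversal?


Root = 31; build tree by BST insertion.
Postorder traversal: [5, 20, 8, 29, 24, 39, 31]


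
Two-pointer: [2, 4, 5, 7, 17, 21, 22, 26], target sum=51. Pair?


Two pointers: lo=0, hi=7
No pair sums to 51


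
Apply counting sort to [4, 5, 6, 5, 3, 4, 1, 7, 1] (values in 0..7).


Count array: [0, 2, 0, 1, 2, 2, 1, 1]
Reconstruct: [1, 1, 3, 4, 4, 5, 5, 6, 7]


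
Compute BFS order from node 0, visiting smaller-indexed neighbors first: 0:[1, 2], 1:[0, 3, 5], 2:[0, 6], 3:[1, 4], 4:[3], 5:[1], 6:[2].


BFS queue: start with [0]
Visit order: [0, 1, 2, 3, 5, 6, 4]


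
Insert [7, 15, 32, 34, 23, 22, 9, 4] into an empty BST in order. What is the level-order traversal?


Root = 7; build tree by BST insertion.
Level-Order traversal: [7, 4, 15, 9, 32, 23, 34, 22]


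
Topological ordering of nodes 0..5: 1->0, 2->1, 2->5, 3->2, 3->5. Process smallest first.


Kahn's algorithm, process smallest node first
Order: [3, 2, 1, 0, 4, 5]


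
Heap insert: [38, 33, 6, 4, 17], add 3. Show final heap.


Append 3: [38, 33, 6, 4, 17, 3]
Bubble up: no swaps needed
Result: [38, 33, 6, 4, 17, 3]


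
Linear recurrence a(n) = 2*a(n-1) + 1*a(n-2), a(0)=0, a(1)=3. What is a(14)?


Build bottom-up:
...a(12)=41580, a(13)=100383, a(14)=2*100383+1*41580=242346


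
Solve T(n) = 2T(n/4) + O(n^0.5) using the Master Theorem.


a=2, b=4, c=0.5. log_4(2)=0.5 = c=0.5. Case 2: O(n^c log n) = O(sqrt(n) log n)
Complexity: O(sqrt(n) log n)


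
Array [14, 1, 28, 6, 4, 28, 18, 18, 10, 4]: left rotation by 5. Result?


Left rotate by 5: [28, 18, 18, 10, 4, 14, 1, 28, 6, 4]


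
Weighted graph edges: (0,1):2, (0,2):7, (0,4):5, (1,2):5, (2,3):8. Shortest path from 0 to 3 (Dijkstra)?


Dijkstra from 0:
Distances: {0: 0, 1: 2, 2: 7, 3: 15, 4: 5}
Shortest distance to 3 = 15, path = [0, 2, 3]


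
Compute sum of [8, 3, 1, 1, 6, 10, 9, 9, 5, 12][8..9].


Prefix sums: [0, 8, 11, 12, 13, 19, 29, 38, 47, 52, 64]
Sum[8..9] = prefix[10] - prefix[8] = 64 - 47 = 17


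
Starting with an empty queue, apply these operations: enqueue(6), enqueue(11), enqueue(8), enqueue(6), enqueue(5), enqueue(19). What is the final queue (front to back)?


enqueue(6) -> [6]
enqueue(11) -> [6, 11]
enqueue(8) -> [6, 11, 8]
enqueue(6) -> [6, 11, 8, 6]
enqueue(5) -> [6, 11, 8, 6, 5]
enqueue(19) -> [6, 11, 8, 6, 5, 19]
Final queue (front to back): [6, 11, 8, 6, 5, 19]


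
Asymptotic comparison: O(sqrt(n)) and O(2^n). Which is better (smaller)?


sublinear grows slower than exponential
O(sqrt(n)) is asymptotically smaller; O(2^n) grows faster


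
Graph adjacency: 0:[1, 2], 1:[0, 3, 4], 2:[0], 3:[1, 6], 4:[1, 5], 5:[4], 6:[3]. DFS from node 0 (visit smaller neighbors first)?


DFS stack-based: start with [0]
Visit order: [0, 1, 3, 6, 4, 5, 2]


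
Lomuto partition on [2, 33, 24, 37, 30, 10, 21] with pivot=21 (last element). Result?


Elements <= 21 go left of pivot.
Result: [2, 10, 21, 37, 30, 33, 24], pivot at index 2


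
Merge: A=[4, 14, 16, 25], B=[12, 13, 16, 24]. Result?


Compare heads, take smaller each step.
Merged: [4, 12, 13, 14, 16, 16, 24, 25]


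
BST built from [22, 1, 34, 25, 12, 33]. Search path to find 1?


BST root = 22
Search for 1: compare at each node
Path: [22, 1]


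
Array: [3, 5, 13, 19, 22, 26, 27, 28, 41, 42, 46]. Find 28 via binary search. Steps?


Search for 28:
[0,10] mid=5 arr[5]=26
[6,10] mid=8 arr[8]=41
[6,7] mid=6 arr[6]=27
[7,7] mid=7 arr[7]=28
Total: 4 comparisons


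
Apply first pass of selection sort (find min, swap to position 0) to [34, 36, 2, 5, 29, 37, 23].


After one pass: [2, 36, 34, 5, 29, 37, 23]


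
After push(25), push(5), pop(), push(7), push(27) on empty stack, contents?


push(25) -> [25]
push(5) -> [25, 5]
pop() returns 5 -> [25]
push(7) -> [25, 7]
push(27) -> [25, 7, 27]
Final stack (bottom to top): [25, 7, 27]


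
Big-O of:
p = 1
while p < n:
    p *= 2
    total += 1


Per nesting level: O(log n) = O(log n)
Complexity: O(log n)


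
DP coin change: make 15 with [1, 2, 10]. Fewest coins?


dp[0]=0; dp[i]=1+min(dp[i-c] for c in coins)
...dp[10]=1, dp[11]=2, dp[12]=2, dp[13]=3, dp[14]=3, dp[15]=4
Minimum coins for 15 = 4


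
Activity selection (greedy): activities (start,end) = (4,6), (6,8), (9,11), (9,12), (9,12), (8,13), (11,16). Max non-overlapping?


Greedy: pick earliest-ending, then skip overlaps.
Selected (4 activities): [(4, 6), (6, 8), (9, 11), (11, 16)]


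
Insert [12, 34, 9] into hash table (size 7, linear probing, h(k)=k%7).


Insertions: 12->slot 5; 34->slot 6; 9->slot 2
Table: [None, None, 9, None, None, 12, 34]


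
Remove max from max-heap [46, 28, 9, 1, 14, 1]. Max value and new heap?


Max = 46
Replace root with last, heapify down
Resulting heap: [28, 14, 9, 1, 1]


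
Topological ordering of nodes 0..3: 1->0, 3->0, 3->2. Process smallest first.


Kahn's algorithm, process smallest node first
Order: [1, 3, 0, 2]


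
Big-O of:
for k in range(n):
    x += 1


Per nesting level: O(n) = O(n)
Complexity: O(n)


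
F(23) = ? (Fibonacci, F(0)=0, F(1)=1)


F(n)=F(n-1)+F(n-2)
...F(21)=10946, F(22)=17711, F(23)=28657


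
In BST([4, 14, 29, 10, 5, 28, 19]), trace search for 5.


BST root = 4
Search for 5: compare at each node
Path: [4, 14, 10, 5]


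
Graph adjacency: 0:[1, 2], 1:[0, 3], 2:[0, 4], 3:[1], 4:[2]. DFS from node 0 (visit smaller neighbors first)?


DFS stack-based: start with [0]
Visit order: [0, 1, 3, 2, 4]


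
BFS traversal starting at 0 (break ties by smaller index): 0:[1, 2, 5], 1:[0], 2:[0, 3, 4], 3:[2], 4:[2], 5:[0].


BFS queue: start with [0]
Visit order: [0, 1, 2, 5, 3, 4]


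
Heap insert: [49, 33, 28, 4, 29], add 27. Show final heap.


Append 27: [49, 33, 28, 4, 29, 27]
Bubble up: no swaps needed
Result: [49, 33, 28, 4, 29, 27]


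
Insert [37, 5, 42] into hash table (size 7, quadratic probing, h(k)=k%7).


Insertions: 37->slot 2; 5->slot 5; 42->slot 0
Table: [42, None, 37, None, None, 5, None]


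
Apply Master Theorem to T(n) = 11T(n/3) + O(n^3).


a=11, b=3, c=3. log_3(11)=2.183 < c=3. Case 3: O(n^c) = O(n^3)
Complexity: O(n^3)


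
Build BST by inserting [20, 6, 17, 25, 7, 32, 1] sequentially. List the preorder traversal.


Root = 20; build tree by BST insertion.
Preorder traversal: [20, 6, 1, 17, 7, 25, 32]


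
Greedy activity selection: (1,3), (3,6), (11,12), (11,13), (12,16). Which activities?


Greedy: pick earliest-ending, then skip overlaps.
Selected (4 activities): [(1, 3), (3, 6), (11, 12), (12, 16)]


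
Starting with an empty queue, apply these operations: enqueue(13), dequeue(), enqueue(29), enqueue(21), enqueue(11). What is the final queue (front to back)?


enqueue(13) -> [13]
dequeue() returns 13 -> []
enqueue(29) -> [29]
enqueue(21) -> [29, 21]
enqueue(11) -> [29, 21, 11]
Final queue (front to back): [29, 21, 11]


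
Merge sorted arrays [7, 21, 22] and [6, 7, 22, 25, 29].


Compare heads, take smaller each step.
Merged: [6, 7, 7, 21, 22, 22, 25, 29]


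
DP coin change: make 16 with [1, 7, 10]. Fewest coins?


dp[0]=0; dp[i]=1+min(dp[i-c] for c in coins)
...dp[11]=2, dp[12]=3, dp[13]=4, dp[14]=2, dp[15]=3, dp[16]=4
Minimum coins for 16 = 4


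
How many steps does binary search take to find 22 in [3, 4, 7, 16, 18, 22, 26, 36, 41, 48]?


Search for 22:
[0,9] mid=4 arr[4]=18
[5,9] mid=7 arr[7]=36
[5,6] mid=5 arr[5]=22
Total: 3 comparisons


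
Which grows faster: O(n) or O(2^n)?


linear grows slower than exponential
O(n) is asymptotically smaller; O(2^n) grows faster


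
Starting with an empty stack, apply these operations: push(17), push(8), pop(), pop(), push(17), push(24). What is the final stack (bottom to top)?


push(17) -> [17]
push(8) -> [17, 8]
pop() returns 8 -> [17]
pop() returns 17 -> []
push(17) -> [17]
push(24) -> [17, 24]
Final stack (bottom to top): [17, 24]


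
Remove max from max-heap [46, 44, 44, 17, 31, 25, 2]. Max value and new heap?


Max = 46
Replace root with last, heapify down
Resulting heap: [44, 31, 44, 17, 2, 25]


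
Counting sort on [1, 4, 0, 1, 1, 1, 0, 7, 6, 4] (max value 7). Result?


Count array: [2, 4, 0, 0, 2, 0, 1, 1]
Reconstruct: [0, 0, 1, 1, 1, 1, 4, 4, 6, 7]


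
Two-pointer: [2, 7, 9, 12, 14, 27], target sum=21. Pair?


Two pointers: lo=0, hi=5
Found pair: (7, 14) summing to 21


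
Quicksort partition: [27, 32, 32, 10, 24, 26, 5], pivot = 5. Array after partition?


Elements <= 5 go left of pivot.
Result: [5, 32, 32, 10, 24, 26, 27], pivot at index 0
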